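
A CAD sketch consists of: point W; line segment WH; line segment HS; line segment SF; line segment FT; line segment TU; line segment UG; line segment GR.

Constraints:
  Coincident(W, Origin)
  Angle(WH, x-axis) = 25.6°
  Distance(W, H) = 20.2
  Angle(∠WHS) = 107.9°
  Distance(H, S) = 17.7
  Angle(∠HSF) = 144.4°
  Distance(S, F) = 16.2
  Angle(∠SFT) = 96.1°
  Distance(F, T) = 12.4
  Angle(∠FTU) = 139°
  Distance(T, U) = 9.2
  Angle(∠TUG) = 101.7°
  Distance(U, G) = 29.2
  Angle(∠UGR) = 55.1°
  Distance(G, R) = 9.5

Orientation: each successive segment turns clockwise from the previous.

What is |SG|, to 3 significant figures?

16.8

W is at the origin; WH runs at 25.6° with length 20.2, so H = (18.2, 8.73). ∠WHS = 107.9° gives HS at -46.5° from the x-axis; with |HS| = 17.7, S = (30.4, -4.11). ∠HSF = 144.4° gives SF at -82.1° from the x-axis; with |SF| = 16.2, F = (32.6, -20.2). ∠SFT = 96.1° gives FT at -166° from the x-axis; with |FT| = 12.4, T = (20.6, -23.2). ∠FTU = 139.0° gives TU at 153° from the x-axis; with |TU| = 9.2, U = (12.4, -19.0). ∠TUG = 101.7° gives UG at 74.7° from the x-axis; with |UG| = 29.2, G = (20.1, 9.18). Then |SG| = |G − S| = 16.8.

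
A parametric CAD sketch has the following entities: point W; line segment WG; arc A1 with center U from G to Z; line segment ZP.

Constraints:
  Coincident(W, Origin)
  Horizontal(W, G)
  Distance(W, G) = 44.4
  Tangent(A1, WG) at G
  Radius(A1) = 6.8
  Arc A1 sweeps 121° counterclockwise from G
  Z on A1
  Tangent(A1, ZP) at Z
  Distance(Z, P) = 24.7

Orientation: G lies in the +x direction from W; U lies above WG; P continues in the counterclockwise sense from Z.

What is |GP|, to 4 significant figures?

32.22

W is at the origin; W and G share the same y with |WG| = 44.4 and G on the +x side, so G = (44.40, 0.000). Tangency of A1 to WG means the radius UG is perpendicular to WG, so U = G + (0, 6.8) = (44.40, 6.800). On A1, G sits at bearing -90° from U; a 121° counterclockwise sweep puts Z at bearing 31°, so Z = U + 6.8·(cos 31°, sin 31°) = (50.23, 10.30). Since A1 is tangent to ZP there, UZ ⟂ ZP, so ZP runs along (−sin 31°, cos 31°); with |ZP| = 24.7, P = (37.51, 31.47). Then |GP| = |P − G| = 32.22.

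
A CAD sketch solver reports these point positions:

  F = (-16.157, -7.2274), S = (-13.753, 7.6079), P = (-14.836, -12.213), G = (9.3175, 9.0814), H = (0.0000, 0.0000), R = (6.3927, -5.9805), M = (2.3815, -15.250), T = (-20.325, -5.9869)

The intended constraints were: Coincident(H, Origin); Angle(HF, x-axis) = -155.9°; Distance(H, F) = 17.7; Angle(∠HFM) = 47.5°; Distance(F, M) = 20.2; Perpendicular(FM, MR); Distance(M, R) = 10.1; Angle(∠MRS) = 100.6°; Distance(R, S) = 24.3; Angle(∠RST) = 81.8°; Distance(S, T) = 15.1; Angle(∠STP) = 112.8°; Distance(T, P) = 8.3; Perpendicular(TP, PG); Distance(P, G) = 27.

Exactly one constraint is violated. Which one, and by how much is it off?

Distance(P, G) = 27 — off by 5.20.

H = (0.00, 0.00) ✓; HF at -155.9° ✓; |HF| = 17.70 ✓; ∠HFM = 47.50° ✓; |FM| = 20.20 ✓; ∠(FM, MR) = 90.00° ✓; |MR| = 10.10 ✓; ∠MRS = 100.6° ✓; |RS| = 24.30 ✓; ∠RST = 81.80° ✓; |ST| = 15.10 ✓; ∠STP = 112.8° ✓; |TP| = 8.300 ✓; ∠(TP, PG) = 90.00° ✓; |PG| = 32.20 ✗.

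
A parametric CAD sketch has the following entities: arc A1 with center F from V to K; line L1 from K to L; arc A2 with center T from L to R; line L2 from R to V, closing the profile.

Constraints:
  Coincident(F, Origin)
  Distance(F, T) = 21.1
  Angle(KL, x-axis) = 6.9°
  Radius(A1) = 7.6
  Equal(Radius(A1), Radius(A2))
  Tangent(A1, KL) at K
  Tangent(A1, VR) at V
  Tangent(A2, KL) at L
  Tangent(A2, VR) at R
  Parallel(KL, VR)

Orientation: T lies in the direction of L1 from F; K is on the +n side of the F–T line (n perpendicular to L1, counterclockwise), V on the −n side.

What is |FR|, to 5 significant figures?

22.427

The slot axis is L1's direction at 6.9°, so u = (cos 6.9°, sin 6.9°) = (0.99276, 0.12014) and n = (−sin 6.9°, cos 6.9°) = (-0.12014, 0.99276). F is at the origin and T lies 21.1 along u from F, so T = 21.1·u = (20.947, 2.5349). Tangency of A1 to both parallel lines with radius 7.6 puts K and V at F ± 7.6·n: K = (-0.91304, 7.5450), V = (0.91304, -7.5450). Equal radii place L and R the same way about T: L = T + 7.6·n = (20.034, 10.080), R = T − 7.6·n = (21.860, -5.0101). Then |FR| = |R − F| = 22.427.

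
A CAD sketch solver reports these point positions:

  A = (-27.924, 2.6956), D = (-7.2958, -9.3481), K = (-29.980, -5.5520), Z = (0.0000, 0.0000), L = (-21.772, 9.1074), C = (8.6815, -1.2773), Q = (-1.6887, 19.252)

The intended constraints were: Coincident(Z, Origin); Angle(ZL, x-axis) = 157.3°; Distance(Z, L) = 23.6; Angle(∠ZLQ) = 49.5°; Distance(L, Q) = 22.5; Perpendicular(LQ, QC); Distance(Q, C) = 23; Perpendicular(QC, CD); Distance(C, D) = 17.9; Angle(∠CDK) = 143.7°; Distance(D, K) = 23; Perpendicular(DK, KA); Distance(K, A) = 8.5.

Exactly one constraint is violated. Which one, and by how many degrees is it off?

Perpendicular(DK, KA) — off by 4.50°.

Z = (0.00, 0.00) ✓; ZL at 157.3° ✓; |ZL| = 23.60 ✓; ∠ZLQ = 49.50° ✓; |LQ| = 22.50 ✓; ∠(LQ, QC) = 90.00° ✓; |QC| = 23.00 ✓; ∠(QC, CD) = 90.00° ✓; |CD| = 17.90 ✓; ∠CDK = 143.7° ✓; |DK| = 23.00 ✓; ∠(DK, KA) = 94.50° ✗; |KA| = 8.500 ✓.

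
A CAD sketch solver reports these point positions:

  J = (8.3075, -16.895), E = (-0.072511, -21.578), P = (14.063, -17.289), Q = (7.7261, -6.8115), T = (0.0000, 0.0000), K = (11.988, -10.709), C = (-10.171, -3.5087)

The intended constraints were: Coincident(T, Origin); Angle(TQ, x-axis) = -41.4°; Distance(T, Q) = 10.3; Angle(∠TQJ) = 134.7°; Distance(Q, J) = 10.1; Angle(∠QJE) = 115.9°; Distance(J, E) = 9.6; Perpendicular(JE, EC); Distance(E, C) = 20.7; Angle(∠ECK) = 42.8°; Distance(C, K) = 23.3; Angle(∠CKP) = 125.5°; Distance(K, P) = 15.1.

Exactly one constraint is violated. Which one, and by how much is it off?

Distance(K, P) = 15.1 — off by 8.20.

T = (0.00, 0.00) ✓; TQ at -41.40° ✓; |TQ| = 10.30 ✓; ∠TQJ = 134.7° ✓; |QJ| = 10.10 ✓; ∠QJE = 115.9° ✓; |JE| = 9.600 ✓; ∠(JE, EC) = 90.00° ✓; |EC| = 20.70 ✓; ∠ECK = 42.80° ✓; |CK| = 23.30 ✓; ∠CKP = 125.5° ✓; |KP| = 6.899 ✗.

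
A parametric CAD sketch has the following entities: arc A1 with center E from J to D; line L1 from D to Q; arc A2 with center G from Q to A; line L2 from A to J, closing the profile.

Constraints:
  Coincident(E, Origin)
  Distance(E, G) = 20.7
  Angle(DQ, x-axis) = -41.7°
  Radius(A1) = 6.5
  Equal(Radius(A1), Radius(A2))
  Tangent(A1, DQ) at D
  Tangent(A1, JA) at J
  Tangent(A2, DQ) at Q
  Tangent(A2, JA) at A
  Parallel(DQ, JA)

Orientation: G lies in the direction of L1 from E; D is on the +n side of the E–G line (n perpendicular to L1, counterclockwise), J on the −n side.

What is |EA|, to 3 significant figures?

21.7

The slot axis is L1's direction at -41.7°, so u = (cos -41.7°, sin -41.7°) = (0.747, -0.665) and n = (−sin -41.7°, cos -41.7°) = (0.665, 0.747). E is at the origin and G lies 20.7 along u from E, so G = 20.7·u = (15.5, -13.8). Tangency of A1 to both parallel lines with radius 6.5 puts D and J at E ± 6.5·n: D = (4.32, 4.85), J = (-4.32, -4.85). Equal radii place Q and A the same way about G: Q = G + 6.5·n = (19.8, -8.92), A = G − 6.5·n = (11.1, -18.6). Then |EA| = |A − E| = 21.7.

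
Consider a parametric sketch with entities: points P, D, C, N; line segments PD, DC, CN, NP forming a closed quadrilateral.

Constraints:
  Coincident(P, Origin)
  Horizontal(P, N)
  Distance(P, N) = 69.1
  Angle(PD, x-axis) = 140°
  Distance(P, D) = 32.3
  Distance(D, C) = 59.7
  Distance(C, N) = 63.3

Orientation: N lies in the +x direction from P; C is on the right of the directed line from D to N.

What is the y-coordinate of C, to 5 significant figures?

-26.567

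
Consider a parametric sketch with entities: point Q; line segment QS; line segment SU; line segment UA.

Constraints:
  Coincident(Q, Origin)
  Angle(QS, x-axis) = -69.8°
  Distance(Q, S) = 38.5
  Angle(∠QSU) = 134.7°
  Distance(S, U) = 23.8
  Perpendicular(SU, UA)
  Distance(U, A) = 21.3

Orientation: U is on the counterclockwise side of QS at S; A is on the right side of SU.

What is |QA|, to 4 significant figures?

70.41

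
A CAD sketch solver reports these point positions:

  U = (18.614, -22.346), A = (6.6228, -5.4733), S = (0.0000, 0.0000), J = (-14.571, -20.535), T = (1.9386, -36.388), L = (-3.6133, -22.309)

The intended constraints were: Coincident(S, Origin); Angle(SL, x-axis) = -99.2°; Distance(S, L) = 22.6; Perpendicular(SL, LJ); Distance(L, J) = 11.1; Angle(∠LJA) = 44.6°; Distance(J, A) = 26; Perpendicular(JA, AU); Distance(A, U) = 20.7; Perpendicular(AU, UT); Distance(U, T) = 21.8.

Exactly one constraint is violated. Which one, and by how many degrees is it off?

Perpendicular(AU, UT) — off by 4.70°.

S = (0.00, 0.00) ✓; SL at -99.20° ✓; |SL| = 22.60 ✓; ∠(SL, LJ) = 90.00° ✓; |LJ| = 11.10 ✓; ∠LJA = 44.60° ✓; |JA| = 26.00 ✓; ∠(JA, AU) = 90.00° ✓; |AU| = 20.70 ✓; ∠(AU, UT) = 85.30° ✗; |UT| = 21.80 ✓.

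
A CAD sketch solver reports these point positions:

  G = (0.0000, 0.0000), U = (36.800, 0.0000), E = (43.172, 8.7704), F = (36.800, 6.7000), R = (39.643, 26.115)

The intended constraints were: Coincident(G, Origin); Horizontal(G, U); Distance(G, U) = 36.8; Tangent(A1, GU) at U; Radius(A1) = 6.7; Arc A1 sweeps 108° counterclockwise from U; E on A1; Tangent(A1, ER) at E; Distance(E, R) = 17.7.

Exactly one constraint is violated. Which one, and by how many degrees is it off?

Tangent(A1, ER) at E — off by 6.50°.

G = (0.00, 0.00) ✓; G.y = 0.00, U.y = 0.00 ✓; |GU| = 36.80 ✓; ∠(FU, UG) = 90.00° ✓; |FU| = 6.700 ✓; bearing(F→E) − bearing(F→U) = 108.0° ✓; |FE| = 6.700 ✓; ∠(FE, ER) = 96.50° ✗; |ER| = 17.70 ✓.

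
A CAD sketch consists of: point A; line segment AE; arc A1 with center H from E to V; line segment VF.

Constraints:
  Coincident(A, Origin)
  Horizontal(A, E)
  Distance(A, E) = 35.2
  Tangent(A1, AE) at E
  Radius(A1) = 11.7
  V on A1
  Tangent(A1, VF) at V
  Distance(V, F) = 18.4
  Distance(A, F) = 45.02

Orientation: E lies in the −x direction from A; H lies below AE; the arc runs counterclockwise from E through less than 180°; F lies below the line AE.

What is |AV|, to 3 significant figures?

47.9

Checks: |HV| = 11.70 ✓; ∠(HV, VF) = 90.00° ✓; |VF| = 18.40 ✓; |AF| = 45.02 ✓.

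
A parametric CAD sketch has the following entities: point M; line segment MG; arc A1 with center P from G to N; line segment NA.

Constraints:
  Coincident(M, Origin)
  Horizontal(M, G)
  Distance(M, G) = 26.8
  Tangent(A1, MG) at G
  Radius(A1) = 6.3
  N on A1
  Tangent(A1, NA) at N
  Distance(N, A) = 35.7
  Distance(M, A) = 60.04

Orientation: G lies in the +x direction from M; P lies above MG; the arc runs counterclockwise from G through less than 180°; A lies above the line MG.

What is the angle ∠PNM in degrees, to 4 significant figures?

33.00°

Checks: ∠(PG, GM) = 90.00° ✓; |PG| = 6.300 ✓; |PN| = 6.300 ✓; ∠(PN, NA) = 90.00° ✓; |NA| = 35.70 ✓; |MA| = 60.04 ✓.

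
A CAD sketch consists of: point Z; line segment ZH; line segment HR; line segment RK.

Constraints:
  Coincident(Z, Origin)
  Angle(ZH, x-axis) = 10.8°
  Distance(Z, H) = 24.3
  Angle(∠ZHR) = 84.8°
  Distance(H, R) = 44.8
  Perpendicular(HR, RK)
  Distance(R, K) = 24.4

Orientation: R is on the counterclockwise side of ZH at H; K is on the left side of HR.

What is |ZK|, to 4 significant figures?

42.60

Z is at the origin; ZH runs at 10.8° with length 24.3, so H = 24.3·(cos 10.8°, sin 10.8°) = (23.87, 4.553). ∠ZHR = 84.8°, so HR runs at 10.8° + (180° − 84.8°) = 106.0° from the x-axis; with |HR| = 44.8, R = H + 44.8·(cos 106.0°, sin 106.0°) = (11.52, 47.62). HR is perpendicular to RK; with |RK| = 24.4 on the left of HR, K = R + 24.4·(-0.9613, -0.2756) = (-11.93, 40.89). Then |ZK| = |K − Z| = 42.60.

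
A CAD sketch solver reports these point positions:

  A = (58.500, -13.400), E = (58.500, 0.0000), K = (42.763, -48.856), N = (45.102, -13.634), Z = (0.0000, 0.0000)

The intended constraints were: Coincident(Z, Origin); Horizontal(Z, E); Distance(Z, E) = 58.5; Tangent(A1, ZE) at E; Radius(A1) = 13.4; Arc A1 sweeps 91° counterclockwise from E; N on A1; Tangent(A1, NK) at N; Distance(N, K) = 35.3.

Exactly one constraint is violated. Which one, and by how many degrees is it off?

Tangent(A1, NK) at N — off by 4.80°.

Z = (0.00, 0.00) ✓; Z.y = 0.00, E.y = 0.00 ✓; |ZE| = 58.50 ✓; ∠(AE, EZ) = 90.00° ✓; |AE| = 13.40 ✓; bearing(A→N) − bearing(A→E) = 91.00° ✓; |AN| = 13.40 ✓; ∠(AN, NK) = 94.80° ✗; |NK| = 35.30 ✓.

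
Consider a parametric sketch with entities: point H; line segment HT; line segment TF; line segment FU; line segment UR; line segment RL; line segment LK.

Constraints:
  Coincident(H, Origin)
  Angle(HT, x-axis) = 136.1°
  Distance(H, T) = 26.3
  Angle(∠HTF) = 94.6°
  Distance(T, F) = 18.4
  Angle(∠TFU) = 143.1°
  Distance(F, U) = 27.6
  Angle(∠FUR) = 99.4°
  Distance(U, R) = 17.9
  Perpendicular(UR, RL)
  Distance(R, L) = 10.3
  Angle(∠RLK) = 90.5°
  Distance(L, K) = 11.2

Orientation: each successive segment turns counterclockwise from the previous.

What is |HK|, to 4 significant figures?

31.44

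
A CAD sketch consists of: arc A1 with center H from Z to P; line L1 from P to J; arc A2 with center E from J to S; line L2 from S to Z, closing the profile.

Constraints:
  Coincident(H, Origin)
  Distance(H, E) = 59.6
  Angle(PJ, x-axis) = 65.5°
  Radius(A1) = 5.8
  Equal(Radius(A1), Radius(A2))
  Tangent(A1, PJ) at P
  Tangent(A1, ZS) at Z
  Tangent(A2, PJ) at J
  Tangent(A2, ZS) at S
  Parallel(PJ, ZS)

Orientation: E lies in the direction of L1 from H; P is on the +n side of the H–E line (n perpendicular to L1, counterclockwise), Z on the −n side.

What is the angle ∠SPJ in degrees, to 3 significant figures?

11.0°

The slot axis is L1's direction at 65.5°, so u = (cos 65.5°, sin 65.5°) = (0.415, 0.910) and n = (−sin 65.5°, cos 65.5°) = (-0.910, 0.415). H is at the origin and E lies 59.6 along u from H, so E = 59.6·u = (24.7, 54.2). Tangency of A1 to both parallel lines with radius 5.8 puts P and Z at H ± 5.8·n: P = (-5.28, 2.41), Z = (5.28, -2.41). Equal radii place J and S the same way about E: J = E + 5.8·n = (19.4, 56.6), S = E − 5.8·n = (30.0, 51.8). Then cos ∠SPJ = PS·PJ / (|PS||PJ|), giving 11.0°.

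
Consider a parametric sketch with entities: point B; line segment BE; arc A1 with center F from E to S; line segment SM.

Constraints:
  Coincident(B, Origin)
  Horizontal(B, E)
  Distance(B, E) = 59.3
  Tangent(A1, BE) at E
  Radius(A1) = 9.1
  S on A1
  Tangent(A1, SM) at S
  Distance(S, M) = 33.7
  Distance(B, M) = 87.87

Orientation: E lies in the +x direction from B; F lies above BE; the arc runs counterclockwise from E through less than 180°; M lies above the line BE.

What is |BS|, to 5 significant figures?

68.112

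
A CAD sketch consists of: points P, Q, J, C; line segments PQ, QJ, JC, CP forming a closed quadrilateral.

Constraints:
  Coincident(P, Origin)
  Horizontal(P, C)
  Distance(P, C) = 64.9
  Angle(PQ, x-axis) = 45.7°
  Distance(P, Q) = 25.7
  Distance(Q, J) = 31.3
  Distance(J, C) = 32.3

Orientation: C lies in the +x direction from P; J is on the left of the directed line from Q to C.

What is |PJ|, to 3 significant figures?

55.2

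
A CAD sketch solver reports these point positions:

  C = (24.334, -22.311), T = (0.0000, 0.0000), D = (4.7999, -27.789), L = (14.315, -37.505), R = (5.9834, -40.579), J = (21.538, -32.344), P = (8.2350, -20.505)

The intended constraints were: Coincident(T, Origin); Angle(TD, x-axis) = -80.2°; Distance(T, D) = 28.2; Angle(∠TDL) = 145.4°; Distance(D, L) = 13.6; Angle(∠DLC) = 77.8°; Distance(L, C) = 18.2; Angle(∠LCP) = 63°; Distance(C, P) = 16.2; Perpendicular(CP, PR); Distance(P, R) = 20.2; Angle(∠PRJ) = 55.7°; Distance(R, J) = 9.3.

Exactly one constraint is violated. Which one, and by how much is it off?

Distance(R, J) = 9.3 — off by 8.30.

T = (0.00, 0.00) ✓; TD at -80.20° ✓; |TD| = 28.20 ✓; ∠TDL = 145.4° ✓; |DL| = 13.60 ✓; ∠DLC = 77.80° ✓; |LC| = 18.20 ✓; ∠LCP = 63.00° ✓; |CP| = 16.20 ✓; ∠(CP, PR) = 90.00° ✓; |PR| = 20.20 ✓; ∠PRJ = 55.70° ✓; |RJ| = 17.60 ✗.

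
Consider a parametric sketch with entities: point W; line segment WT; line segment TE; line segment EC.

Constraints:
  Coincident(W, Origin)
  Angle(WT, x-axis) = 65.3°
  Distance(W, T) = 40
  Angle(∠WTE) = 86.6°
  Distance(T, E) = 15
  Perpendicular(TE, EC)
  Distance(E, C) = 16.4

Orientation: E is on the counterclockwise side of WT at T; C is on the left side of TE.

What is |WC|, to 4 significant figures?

26.70

W is at the origin; WT runs at 65.3° with length 40.0, so T = 40.0·(cos 65.3°, sin 65.3°) = (16.71, 36.34). ∠WTE = 86.6°, so TE runs at 65.3° + (180° − 86.6°) = 158.7° from the x-axis; with |TE| = 15.0, E = T + 15.0·(cos 158.7°, sin 158.7°) = (2.739, 41.79). TE ⟂ EC; with |EC| = 16.4 on the left of TE, C = E + 16.4·(-0.3633, -0.9317) = (-3.218, 26.51). Then |WC| = |C − W| = 26.70.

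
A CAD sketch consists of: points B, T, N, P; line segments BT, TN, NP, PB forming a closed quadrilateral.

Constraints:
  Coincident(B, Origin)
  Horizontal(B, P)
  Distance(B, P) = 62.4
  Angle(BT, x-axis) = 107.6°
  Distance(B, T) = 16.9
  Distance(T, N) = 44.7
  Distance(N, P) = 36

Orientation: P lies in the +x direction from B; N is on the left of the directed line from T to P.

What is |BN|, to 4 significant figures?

46.72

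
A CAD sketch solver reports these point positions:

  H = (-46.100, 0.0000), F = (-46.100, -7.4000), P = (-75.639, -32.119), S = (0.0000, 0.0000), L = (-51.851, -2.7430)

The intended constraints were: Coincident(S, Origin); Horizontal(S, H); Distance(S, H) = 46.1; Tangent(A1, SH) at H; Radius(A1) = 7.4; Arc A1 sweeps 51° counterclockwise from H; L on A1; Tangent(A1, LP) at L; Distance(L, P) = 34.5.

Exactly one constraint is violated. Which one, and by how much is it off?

Distance(L, P) = 34.5 — off by 3.30.

S = (0.00, 0.00) ✓; S.y = 0.00, H.y = 0.00 ✓; |SH| = 46.10 ✓; ∠(FH, HS) = 90.00° ✓; |FH| = 7.400 ✓; bearing(F→L) − bearing(F→H) = 51.00° ✓; |FL| = 7.400 ✓; ∠(FL, LP) = 90.00° ✓; |LP| = 37.80 ✗.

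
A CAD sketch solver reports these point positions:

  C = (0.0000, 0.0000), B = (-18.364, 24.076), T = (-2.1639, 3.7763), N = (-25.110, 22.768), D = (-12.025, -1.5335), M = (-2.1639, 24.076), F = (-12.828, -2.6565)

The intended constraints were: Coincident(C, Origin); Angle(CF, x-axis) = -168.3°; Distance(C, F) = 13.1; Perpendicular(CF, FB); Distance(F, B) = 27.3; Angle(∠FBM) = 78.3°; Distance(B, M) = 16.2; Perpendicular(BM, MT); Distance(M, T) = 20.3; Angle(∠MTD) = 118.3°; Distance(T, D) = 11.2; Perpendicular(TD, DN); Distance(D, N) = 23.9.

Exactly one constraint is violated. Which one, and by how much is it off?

Distance(D, N) = 23.9 — off by 3.70.

C = (0.00, 0.00) ✓; CF at -168.3° ✓; |CF| = 13.10 ✓; ∠(CF, FB) = 90.00° ✓; |FB| = 27.30 ✓; ∠FBM = 78.30° ✓; |BM| = 16.20 ✓; ∠(BM, MT) = 90.00° ✓; |MT| = 20.30 ✓; ∠MTD = 118.3° ✓; |TD| = 11.20 ✓; ∠(TD, DN) = 90.00° ✓; |DN| = 27.60 ✗.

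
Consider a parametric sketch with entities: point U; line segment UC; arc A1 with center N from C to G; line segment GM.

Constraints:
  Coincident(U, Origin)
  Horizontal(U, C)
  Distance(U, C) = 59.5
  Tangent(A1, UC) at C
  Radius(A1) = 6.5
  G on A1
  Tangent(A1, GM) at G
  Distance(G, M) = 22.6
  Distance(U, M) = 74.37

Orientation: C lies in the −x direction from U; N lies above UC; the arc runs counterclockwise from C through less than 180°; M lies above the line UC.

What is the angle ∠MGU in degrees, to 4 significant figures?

140.6°

Checks: |NG| = 6.500 ✓; ∠(NG, GM) = 90.00° ✓; |GM| = 22.60 ✓; |UM| = 74.37 ✓.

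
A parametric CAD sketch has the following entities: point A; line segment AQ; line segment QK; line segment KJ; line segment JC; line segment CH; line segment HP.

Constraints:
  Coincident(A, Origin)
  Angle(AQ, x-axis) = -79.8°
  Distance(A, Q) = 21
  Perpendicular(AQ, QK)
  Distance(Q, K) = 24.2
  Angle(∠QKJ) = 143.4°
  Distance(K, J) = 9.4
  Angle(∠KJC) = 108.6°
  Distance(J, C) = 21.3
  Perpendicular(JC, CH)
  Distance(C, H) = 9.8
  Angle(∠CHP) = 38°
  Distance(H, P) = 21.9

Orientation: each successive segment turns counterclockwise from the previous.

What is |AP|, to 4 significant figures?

36.86

A is at the origin; AQ runs at -79.8° with length 21.0, so Q = (3.719, -20.67). The perpendicularity gives QK at right angles to AQ, so QK runs at 10.20°; with |QK| = 24.2, K = (27.54, -16.38). ∠QKJ = 143.4° gives KJ at 46.80° from the x-axis; with |KJ| = 9.4, J = (33.97, -9.530). ∠KJC = 108.6° gives JC at 118.2° from the x-axis; with |JC| = 21.3, C = (23.91, 9.241). The perpendicularity gives CH at right angles to JC, so CH runs at -151.8°; with |CH| = 9.8, H = (15.27, 4.610). ∠CHP = 38.0° gives HP at -9.800° from the x-axis; with |HP| = 21.9, P = (36.85, 0.8828). Then |AP| = |P − A| = 36.86.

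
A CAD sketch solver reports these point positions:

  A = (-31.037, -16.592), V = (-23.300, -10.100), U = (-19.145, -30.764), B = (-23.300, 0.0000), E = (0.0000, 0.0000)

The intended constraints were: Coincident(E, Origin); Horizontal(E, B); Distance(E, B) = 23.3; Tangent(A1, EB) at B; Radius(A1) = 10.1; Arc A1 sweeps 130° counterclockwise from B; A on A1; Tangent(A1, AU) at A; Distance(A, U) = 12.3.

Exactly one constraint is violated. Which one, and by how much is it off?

Distance(A, U) = 12.3 — off by 6.20.

E = (0.00, 0.00) ✓; E.y = 0.00, B.y = 0.00 ✓; |EB| = 23.30 ✓; ∠(VB, BE) = 90.00° ✓; |VB| = 10.10 ✓; bearing(V→A) − bearing(V→B) = 130.0° ✓; |VA| = 10.10 ✓; ∠(VA, AU) = 90.00° ✓; |AU| = 18.50 ✗.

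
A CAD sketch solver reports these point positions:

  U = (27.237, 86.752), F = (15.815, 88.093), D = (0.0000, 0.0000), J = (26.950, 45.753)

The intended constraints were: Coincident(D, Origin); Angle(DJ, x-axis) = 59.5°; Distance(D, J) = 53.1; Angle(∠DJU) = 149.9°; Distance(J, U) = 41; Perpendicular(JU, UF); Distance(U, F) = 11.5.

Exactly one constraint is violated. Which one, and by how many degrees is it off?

Perpendicular(JU, UF) — off by 6.30°.

D = (0.00, 0.00) ✓; DJ at 59.50° ✓; |DJ| = 53.10 ✓; ∠DJU = 149.9° ✓; |JU| = 41.00 ✓; ∠(JU, UF) = 83.70° ✗; |UF| = 11.50 ✓.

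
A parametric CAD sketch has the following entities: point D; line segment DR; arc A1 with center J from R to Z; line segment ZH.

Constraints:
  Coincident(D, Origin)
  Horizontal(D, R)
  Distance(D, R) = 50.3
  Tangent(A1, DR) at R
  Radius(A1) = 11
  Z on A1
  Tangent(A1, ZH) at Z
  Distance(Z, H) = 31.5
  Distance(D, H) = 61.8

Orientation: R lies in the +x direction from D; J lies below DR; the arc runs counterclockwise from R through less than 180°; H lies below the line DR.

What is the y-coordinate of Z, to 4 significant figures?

-12.50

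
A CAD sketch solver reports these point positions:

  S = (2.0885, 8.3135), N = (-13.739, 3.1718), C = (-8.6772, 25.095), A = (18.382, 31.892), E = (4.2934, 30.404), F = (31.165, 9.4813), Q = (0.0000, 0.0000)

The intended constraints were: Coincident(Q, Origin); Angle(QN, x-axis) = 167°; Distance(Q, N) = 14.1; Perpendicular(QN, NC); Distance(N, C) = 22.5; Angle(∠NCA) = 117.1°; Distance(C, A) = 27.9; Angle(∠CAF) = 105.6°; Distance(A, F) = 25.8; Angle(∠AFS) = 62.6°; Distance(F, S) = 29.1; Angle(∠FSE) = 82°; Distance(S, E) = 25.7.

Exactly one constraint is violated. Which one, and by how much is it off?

Distance(S, E) = 25.7 — off by 3.50.

Q = (0.00, 0.00) ✓; QN at 167.0° ✓; |QN| = 14.10 ✓; ∠(QN, NC) = 90.00° ✓; |NC| = 22.50 ✓; ∠NCA = 117.1° ✓; |CA| = 27.90 ✓; ∠CAF = 105.6° ✓; |AF| = 25.80 ✓; ∠AFS = 62.60° ✓; |FS| = 29.10 ✓; ∠FSE = 82.00° ✓; |SE| = 22.20 ✗.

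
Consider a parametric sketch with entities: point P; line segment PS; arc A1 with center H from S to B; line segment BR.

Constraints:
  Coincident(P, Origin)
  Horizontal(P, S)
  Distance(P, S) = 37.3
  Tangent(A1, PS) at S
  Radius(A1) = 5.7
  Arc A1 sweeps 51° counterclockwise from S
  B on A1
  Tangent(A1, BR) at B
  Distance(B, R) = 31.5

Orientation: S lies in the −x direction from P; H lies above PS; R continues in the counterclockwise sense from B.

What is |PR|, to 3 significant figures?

29.6

On A1, S sits at bearing -90° from H; a 51° counterclockwise sweep puts B at bearing -39°, so B = H + 5.7·(cos -39°, sin -39°) = (-32.9, 2.11). A1 meets BR tangentially, so HB is at right angles to BR, so BR runs along (−sin -39°, cos -39°); with |BR| = 31.5, R = (-13.0, 26.6). Then |PR| = |R − P| = 29.6.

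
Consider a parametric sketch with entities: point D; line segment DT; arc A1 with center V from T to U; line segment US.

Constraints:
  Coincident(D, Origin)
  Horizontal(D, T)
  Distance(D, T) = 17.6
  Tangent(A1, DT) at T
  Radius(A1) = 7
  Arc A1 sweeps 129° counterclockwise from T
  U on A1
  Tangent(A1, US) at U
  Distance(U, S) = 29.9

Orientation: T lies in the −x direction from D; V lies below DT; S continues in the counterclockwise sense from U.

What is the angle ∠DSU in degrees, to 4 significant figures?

45.95°

D is at the origin; D and T share the same y with |DT| = 17.6 and T on the −x side, so T = (-17.60, 0.000). The tangent condition forces VT to be normal to DT, so V = T + (0, -7) = (-17.60, -7.000). On A1, T sits at bearing 90° from V; a 129° counterclockwise sweep puts U at bearing 219°, so U = V + 7.0·(cos 219°, sin 219°) = (-23.04, -11.41). Since A1 is tangent to US there, VU ⟂ US, so US runs along (−sin 219°, cos 219°); with |US| = 29.9, S = (-4.223, -34.64). Then cos ∠DSU = SD·SU / (|SD||SU|), giving 45.95°.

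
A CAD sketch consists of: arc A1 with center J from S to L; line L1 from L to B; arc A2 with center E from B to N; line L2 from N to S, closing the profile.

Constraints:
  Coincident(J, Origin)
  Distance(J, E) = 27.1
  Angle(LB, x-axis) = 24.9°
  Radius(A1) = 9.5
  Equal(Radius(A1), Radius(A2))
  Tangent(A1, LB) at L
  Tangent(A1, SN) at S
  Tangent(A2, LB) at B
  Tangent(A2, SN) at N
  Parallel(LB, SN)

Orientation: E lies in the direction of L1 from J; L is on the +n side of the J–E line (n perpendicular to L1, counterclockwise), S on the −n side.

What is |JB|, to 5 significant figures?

28.717

The slot axis is L1's direction at 24.9°, so u = (cos 24.9°, sin 24.9°) = (0.90704, 0.42104) and n = (−sin 24.9°, cos 24.9°) = (-0.42104, 0.90704). J is at the origin and E lies 27.1 along u from J, so E = 27.1·u = (24.581, 11.410). Tangency of A1 to both parallel lines with radius 9.5 puts L and S at J ± 9.5·n: L = (-3.9998, 8.6169), S = (3.9998, -8.6169). Equal radii place B and N the same way about E: B = E + 9.5·n = (20.581, 20.027), N = E − 9.5·n = (28.581, 2.7932). Then |JB| = |B − J| = 28.717.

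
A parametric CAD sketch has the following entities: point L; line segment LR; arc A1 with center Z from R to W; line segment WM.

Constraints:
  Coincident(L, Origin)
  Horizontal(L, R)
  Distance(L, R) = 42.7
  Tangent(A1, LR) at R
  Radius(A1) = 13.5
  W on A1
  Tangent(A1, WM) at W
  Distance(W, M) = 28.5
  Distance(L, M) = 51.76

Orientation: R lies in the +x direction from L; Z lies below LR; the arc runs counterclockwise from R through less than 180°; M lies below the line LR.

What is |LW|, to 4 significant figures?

32.30

Checks: |ZW| = 13.50 ✓; ∠(ZW, WM) = 90.00° ✓; |WM| = 28.50 ✓; |LM| = 51.76 ✓.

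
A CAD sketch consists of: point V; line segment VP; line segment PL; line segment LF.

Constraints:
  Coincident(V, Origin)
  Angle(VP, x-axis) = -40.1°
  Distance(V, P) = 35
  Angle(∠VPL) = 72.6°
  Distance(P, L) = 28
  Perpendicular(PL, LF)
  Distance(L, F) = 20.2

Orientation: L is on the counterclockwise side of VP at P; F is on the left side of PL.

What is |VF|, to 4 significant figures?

21.95

∠VPL = 72.6°, so PL runs at -40.1° + (180° − 72.6°) = 67.30° from the x-axis; with |PL| = 28.0, L = P + 28.0·(cos 67.30°, sin 67.30°) = (37.58, 3.287). The perpendicularity gives LF at right angles to PL; with |LF| = 20.2 on the left of PL, F = L + 20.2·(-0.9225, 0.3859) = (18.94, 11.08). Then |VF| = |F − V| = 21.95.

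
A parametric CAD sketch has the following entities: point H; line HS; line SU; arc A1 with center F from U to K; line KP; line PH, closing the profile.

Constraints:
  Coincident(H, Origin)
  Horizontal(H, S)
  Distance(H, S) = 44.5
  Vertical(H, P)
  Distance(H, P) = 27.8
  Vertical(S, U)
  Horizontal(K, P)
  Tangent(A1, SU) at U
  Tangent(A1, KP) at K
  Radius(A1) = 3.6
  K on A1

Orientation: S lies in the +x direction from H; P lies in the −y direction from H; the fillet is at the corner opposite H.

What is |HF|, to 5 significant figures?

47.523

H is at the origin; H and S share the same y with |HS| = 44.5 and S on the +x side, so S = (44.500, 0.0000). HP is vertical with |HP| = 27.8 and P on the −y side, so P = (0.0000, -27.800). The virtual corner opposite H is at (44.500, -27.800). Since A1 is tangent to SU there, FU ⟂ SU and the tangent condition forces FK to be normal to KP, with radius 3.6, so the center F sits 3.6 in from both sides at F = (40.900, -24.200). Then |HF| = |F − H| = 47.523.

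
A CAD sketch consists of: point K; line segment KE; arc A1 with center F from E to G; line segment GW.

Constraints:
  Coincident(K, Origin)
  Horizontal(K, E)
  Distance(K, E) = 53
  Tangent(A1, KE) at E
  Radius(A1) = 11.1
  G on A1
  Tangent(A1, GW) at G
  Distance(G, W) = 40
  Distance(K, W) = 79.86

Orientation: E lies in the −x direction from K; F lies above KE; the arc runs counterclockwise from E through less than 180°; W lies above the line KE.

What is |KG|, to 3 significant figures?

45.9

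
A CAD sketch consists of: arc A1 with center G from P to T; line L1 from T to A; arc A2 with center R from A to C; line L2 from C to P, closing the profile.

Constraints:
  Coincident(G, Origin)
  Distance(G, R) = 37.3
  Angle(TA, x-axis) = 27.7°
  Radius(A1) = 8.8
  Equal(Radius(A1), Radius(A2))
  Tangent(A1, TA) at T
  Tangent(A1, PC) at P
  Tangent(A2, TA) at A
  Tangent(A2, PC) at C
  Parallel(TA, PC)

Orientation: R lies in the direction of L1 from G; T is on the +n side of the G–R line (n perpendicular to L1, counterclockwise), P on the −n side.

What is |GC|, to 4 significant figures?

38.32

The slot axis is L1's direction at 27.7°, so u = (cos 27.7°, sin 27.7°) = (0.8854, 0.4648) and n = (−sin 27.7°, cos 27.7°) = (-0.4648, 0.8854). G is at the origin and R lies 37.3 along u from G, so R = 37.3·u = (33.03, 17.34). Tangency of A1 to both parallel lines with radius 8.8 puts T and P at G ± 8.8·n: T = (-4.091, 7.791), P = (4.091, -7.791). Equal radii place A and C the same way about R: A = R + 8.8·n = (28.93, 25.13), C = R − 8.8·n = (37.12, 9.547). Then |GC| = |C − G| = 38.32.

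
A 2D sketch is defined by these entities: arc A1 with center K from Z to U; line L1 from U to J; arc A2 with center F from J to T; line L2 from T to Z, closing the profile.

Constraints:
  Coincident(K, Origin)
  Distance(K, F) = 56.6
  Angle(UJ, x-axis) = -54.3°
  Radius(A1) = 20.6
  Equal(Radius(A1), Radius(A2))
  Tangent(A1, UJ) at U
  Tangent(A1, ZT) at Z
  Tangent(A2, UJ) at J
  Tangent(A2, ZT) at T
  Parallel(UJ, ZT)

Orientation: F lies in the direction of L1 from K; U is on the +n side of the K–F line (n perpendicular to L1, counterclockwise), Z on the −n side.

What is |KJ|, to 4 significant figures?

60.23

The slot axis is L1's direction at -54.3°, so u = (cos -54.3°, sin -54.3°) = (0.5835, -0.8121) and n = (−sin -54.3°, cos -54.3°) = (0.8121, 0.5835). K is at the origin and F lies 56.6 along u from K, so F = 56.6·u = (33.03, -45.96). Tangency of A1 to both parallel lines with radius 20.6 puts U and Z at K ± 20.6·n: U = (16.73, 12.02), Z = (-16.73, -12.02). Equal radii place J and T the same way about F: J = F + 20.6·n = (49.76, -33.94), T = F − 20.6·n = (16.30, -57.98). Then |KJ| = |J − K| = 60.23.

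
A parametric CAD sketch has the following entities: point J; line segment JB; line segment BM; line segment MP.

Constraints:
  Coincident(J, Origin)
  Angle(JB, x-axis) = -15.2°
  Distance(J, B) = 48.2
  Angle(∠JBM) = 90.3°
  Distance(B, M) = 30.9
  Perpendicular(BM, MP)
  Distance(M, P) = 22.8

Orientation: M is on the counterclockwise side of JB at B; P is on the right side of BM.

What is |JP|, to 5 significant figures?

77.533

∠JBM = 90.3°, so BM runs at -15.2° + (180° − 90.3°) = 74.500° from the x-axis; with |BM| = 30.9, M = B + 30.9·(cos 74.500°, sin 74.500°) = (54.771, 17.139). BM ⟂ MP; with |MP| = 22.8 on the right of BM, P = M + 22.8·(0.96363, -0.26724) = (76.742, 11.046). Then |JP| = |P − J| = 77.533.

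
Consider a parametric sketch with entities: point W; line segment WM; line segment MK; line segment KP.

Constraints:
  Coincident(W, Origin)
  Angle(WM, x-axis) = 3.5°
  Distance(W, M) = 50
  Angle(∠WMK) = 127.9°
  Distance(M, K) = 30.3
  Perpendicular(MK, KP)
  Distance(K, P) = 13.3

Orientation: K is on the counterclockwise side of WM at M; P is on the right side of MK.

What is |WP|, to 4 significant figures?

80.66

W is at the origin; WM runs at 3.5° with length 50.0, so M = 50.0·(cos 3.5°, sin 3.5°) = (49.91, 3.052). ∠WMK = 127.9°, so MK runs at 3.5° + (180° − 127.9°) = 55.60° from the x-axis; with |MK| = 30.3, K = M + 30.3·(cos 55.60°, sin 55.60°) = (67.03, 28.05). MK ⟂ KP; with |KP| = 13.3 on the right of MK, P = K + 13.3·(0.8251, -0.5650) = (78.00, 20.54). Then |WP| = |P − W| = 80.66.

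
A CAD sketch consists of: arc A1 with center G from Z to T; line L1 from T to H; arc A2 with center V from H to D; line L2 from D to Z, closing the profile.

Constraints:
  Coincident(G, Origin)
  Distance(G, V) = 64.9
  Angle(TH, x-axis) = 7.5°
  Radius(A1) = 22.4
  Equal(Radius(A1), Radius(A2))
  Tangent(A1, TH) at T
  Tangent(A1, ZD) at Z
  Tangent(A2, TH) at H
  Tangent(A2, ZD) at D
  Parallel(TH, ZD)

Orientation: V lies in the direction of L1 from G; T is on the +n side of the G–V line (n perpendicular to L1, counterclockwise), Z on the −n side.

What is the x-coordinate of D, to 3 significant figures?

67.3

Tangency of A1 to both parallel lines with radius 22.4 puts T and Z at G ± 22.4·n: T = (-2.92, 22.2), Z = (2.92, -22.2). Equal radii place H and D the same way about V: H = V + 22.4·n = (61.4, 30.7), D = V − 22.4·n = (67.3, -13.7). So D.x = 67.3.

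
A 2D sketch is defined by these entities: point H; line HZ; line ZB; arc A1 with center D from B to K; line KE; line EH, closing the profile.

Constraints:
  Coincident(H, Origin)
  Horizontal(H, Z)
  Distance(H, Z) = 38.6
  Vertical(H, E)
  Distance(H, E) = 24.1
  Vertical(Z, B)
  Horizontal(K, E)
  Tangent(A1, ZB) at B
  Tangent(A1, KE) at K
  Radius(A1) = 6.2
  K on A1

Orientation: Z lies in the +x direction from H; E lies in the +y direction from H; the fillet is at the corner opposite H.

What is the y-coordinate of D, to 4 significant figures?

17.90

H and E share the same x with |HE| = 24.1 and E on the +y side, so E = (0.000, 24.10). The virtual corner opposite H is at (38.60, 24.10). A1 meets ZB tangentially, so DB is at right angles to ZB and A1 meets KE tangentially, so DK is at right angles to KE, with radius 6.2, so the center D sits 6.2 in from both sides at D = (32.40, 17.90). So D.y = 17.90.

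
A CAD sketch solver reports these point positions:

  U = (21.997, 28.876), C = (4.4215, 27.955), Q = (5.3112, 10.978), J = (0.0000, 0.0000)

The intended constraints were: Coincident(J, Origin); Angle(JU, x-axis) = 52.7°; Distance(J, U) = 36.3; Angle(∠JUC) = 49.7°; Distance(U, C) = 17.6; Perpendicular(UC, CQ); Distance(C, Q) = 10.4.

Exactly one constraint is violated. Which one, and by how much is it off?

Distance(C, Q) = 10.4 — off by 6.60.

J = (0.00, 0.00) ✓; JU at 52.70° ✓; |JU| = 36.30 ✓; ∠JUC = 49.70° ✓; |UC| = 17.60 ✓; ∠(UC, CQ) = 90.00° ✓; |CQ| = 17.00 ✗.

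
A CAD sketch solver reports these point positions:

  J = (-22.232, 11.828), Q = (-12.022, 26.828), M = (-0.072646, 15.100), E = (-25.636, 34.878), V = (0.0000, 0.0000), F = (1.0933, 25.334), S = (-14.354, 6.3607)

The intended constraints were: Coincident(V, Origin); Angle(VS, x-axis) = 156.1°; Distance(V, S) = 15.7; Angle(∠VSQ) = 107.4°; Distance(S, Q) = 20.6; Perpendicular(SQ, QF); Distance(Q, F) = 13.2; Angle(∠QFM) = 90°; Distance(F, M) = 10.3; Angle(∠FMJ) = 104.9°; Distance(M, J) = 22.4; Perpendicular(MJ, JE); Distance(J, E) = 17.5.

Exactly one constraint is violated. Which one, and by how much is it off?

Distance(J, E) = 17.5 — off by 5.80.

V = (0.00, 0.00) ✓; VS at 156.1° ✓; |VS| = 15.70 ✓; ∠VSQ = 107.4° ✓; |SQ| = 20.60 ✓; ∠(SQ, QF) = 90.00° ✓; |QF| = 13.20 ✓; ∠QFM = 90.00° ✓; |FM| = 10.30 ✓; ∠FMJ = 104.9° ✓; |MJ| = 22.40 ✓; ∠(MJ, JE) = 90.00° ✓; |JE| = 23.30 ✗.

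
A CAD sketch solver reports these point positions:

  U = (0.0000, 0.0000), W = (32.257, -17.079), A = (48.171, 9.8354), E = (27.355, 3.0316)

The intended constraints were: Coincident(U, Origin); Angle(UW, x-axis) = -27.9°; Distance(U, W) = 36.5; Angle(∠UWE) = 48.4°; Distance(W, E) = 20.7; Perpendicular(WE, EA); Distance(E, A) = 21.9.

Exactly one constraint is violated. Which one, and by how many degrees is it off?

Perpendicular(WE, EA) — off by 4.40°.

U = (0.00, 0.00) ✓; UW at -27.90° ✓; |UW| = 36.50 ✓; ∠UWE = 48.40° ✓; |WE| = 20.70 ✓; ∠(WE, EA) = 85.60° ✗; |EA| = 21.90 ✓.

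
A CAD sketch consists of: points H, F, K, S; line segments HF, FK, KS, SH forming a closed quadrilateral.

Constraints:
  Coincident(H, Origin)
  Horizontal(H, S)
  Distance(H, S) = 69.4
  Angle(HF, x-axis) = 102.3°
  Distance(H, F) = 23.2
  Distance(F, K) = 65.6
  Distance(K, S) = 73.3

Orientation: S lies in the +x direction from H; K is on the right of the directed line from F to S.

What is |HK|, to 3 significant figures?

42.4

Checks: |FK| = 65.60 ✓; |KS| = 73.30 ✓.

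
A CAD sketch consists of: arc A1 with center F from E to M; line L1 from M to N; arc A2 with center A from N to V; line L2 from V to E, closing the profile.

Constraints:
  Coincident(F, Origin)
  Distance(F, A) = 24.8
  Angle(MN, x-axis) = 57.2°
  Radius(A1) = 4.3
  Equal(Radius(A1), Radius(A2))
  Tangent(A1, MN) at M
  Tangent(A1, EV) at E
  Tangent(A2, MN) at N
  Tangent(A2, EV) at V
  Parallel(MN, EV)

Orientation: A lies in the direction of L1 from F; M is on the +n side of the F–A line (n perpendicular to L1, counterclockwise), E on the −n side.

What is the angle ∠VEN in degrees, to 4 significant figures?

19.13°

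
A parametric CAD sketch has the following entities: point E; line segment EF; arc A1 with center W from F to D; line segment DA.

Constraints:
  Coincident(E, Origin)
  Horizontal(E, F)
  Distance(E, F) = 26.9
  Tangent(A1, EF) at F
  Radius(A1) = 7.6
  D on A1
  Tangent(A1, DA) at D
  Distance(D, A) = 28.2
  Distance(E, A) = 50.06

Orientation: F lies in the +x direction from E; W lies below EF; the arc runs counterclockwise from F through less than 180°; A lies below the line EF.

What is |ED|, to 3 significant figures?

23.5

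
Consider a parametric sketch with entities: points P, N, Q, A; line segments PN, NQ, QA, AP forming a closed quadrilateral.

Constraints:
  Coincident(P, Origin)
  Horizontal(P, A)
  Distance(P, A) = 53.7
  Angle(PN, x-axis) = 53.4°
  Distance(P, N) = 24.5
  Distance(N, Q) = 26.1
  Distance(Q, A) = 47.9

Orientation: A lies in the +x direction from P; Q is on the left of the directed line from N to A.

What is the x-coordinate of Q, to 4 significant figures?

29.32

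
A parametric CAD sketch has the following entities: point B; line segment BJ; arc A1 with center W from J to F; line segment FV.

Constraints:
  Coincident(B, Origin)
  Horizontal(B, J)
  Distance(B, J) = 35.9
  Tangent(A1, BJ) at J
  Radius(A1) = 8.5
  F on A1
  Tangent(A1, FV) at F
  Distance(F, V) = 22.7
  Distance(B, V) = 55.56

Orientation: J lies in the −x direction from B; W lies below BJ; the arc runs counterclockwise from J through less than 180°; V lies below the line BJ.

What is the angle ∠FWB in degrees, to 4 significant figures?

161.0°

Checks: |WF| = 8.500 ✓; ∠(WF, FV) = 90.00° ✓; |FV| = 22.70 ✓; |BV| = 55.56 ✓.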